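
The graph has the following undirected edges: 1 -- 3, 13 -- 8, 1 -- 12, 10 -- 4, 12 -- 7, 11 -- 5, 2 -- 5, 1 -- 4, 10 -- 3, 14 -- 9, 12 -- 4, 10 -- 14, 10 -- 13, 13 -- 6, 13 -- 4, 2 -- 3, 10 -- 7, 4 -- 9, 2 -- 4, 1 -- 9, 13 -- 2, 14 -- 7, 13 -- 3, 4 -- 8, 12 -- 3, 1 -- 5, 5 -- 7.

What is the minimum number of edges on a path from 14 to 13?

Level 0: 14
Level 1: 7, 9, 10
Level 2: 1, 3, 4, 5, 12, 13
Level 3: 2, 6, 8, 11
13 first appears at level 2.

2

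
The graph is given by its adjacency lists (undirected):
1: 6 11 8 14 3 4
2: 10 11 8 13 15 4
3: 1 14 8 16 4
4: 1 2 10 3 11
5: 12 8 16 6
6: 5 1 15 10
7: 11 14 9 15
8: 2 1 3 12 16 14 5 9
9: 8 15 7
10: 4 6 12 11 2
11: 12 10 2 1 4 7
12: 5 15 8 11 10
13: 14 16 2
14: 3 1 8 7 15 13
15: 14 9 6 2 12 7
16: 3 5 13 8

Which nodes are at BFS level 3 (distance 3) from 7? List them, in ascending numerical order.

5, 16

Level 0: 7
Level 1: 9, 11, 14, 15
Level 2: 1, 2, 3, 4, 6, 8, 10, 12, 13
Level 3: 5, 16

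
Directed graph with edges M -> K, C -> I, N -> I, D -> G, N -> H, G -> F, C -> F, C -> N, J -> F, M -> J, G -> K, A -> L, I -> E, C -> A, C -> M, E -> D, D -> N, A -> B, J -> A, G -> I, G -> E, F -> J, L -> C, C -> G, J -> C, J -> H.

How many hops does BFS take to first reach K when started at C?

2

Level 0: C
Level 1: A, F, G, I, M, N
Level 2: B, E, H, J, K, L
Level 3: D
K first appears at level 2.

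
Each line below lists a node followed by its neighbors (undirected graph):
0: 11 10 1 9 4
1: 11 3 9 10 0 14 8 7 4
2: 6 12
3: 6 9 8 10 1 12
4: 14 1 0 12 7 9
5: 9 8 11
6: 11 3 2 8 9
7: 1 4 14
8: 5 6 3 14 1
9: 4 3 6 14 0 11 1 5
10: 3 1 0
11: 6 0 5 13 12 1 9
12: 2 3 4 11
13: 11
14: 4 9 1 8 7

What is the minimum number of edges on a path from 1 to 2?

Level 0: 1
Level 1: 0, 3, 4, 7, 8, 9, 10, 11, 14
Level 2: 5, 6, 12, 13
Level 3: 2
2 first appears at level 3.

3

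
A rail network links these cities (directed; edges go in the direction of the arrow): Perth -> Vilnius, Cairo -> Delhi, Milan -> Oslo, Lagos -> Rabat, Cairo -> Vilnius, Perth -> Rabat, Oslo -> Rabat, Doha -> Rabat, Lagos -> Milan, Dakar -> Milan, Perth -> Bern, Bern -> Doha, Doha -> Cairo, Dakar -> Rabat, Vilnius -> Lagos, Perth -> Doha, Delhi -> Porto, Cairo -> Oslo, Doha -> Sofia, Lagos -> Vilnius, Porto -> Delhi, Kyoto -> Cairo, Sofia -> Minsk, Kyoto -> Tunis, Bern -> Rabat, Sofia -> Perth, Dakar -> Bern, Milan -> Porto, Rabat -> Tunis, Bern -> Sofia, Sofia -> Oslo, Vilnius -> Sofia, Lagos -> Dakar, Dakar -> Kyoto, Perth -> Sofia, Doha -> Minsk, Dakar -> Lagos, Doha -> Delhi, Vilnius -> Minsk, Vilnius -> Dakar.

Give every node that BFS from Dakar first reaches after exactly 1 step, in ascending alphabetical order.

Bern, Kyoto, Lagos, Milan, Rabat

Level 0: Dakar
Level 1: Bern, Kyoto, Lagos, Milan, Rabat
Level 2: Cairo, Doha, Oslo, Porto, Sofia, Tunis, Vilnius
Level 3: Delhi, Minsk, Perth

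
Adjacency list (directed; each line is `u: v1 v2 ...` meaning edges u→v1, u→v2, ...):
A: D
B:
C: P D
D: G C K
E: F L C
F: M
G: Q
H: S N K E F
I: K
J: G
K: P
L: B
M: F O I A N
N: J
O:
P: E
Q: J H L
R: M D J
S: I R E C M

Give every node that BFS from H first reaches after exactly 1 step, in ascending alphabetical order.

E, F, K, N, S

Level 0: H
Level 1: E, F, K, N, S
Level 2: C, I, J, L, M, P, R
Level 3: A, B, D, G, O
Level 4: Q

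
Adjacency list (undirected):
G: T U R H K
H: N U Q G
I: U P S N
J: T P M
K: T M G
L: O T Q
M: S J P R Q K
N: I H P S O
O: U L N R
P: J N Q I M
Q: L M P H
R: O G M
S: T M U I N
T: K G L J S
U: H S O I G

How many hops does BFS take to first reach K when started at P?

Level 0: P
Level 1: I, J, M, N, Q
Level 2: H, K, L, O, R, S, T, U
Level 3: G
K first appears at level 2.

2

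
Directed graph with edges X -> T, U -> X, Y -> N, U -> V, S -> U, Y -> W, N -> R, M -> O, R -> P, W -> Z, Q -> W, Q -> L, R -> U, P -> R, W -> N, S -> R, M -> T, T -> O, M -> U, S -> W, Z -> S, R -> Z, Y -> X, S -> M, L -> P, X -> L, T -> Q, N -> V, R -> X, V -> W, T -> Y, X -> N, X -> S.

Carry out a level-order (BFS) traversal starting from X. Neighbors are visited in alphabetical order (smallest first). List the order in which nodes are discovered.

Visit X; enqueue L, N, S, T → queue [L, N, S, T]
Visit L; enqueue P → queue [N, S, T, P]
Visit N; enqueue R, V → queue [S, T, P, R, V]
Visit S; enqueue M, U, W → queue [T, P, R, V, M, U, W]
Visit T; enqueue O, Q, Y → queue [P, R, V, M, U, W, O, Q, Y]
Visit P → queue [R, V, M, U, W, O, Q, Y]
Visit R; enqueue Z → queue [V, M, U, W, O, Q, Y, Z]
Visit V → queue [M, U, W, O, Q, Y, Z]
Visit M → queue [U, W, O, Q, Y, Z]
Visit U → queue [W, O, Q, Y, Z]
Visit W → queue [O, Q, Y, Z]
Visit O → queue [Q, Y, Z]
Visit Q → queue [Y, Z]
Visit Y → queue [Z]
Visit Z → queue []

X L N S T P R V M U W O Q Y Z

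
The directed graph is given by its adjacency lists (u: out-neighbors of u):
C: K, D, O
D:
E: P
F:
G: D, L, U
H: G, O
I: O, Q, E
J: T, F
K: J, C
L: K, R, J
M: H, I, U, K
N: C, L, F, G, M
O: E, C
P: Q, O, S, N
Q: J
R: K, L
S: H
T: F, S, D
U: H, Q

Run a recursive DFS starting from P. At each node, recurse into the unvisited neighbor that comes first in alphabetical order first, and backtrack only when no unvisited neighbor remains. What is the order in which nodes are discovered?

Visit P
P → N
N → C
C → D
C → K
K → J
J → F
J → T
T → S
S → H
H → G
G → L
L → R
G → U
U → Q
H → O
O → E
N → M
M → I

P → N → C → D → K → J → F → T → S → H → G → L → R → U → Q → O → E → M → I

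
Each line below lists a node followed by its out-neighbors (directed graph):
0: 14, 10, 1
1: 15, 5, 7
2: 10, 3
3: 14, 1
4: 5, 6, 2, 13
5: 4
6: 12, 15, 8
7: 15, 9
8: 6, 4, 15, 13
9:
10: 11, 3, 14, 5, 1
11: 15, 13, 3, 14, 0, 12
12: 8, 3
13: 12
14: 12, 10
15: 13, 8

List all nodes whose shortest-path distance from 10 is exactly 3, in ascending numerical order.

2, 6, 8, 9

Level 0: 10
Level 1: 1, 3, 5, 11, 14
Level 2: 0, 4, 7, 12, 13, 15
Level 3: 2, 6, 8, 9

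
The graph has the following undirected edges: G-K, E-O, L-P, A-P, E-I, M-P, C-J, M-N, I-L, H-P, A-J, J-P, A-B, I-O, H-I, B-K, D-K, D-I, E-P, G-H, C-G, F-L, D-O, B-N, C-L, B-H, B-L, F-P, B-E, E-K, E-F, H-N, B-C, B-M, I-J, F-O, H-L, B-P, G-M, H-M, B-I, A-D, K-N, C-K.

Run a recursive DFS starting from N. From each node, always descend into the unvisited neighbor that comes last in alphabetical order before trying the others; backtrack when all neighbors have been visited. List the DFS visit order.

Visit N
N → M
M → P
P → L
L → I
I → O
O → F
F → E
E → K
K → G
G → H
H → B
B → C
C → J
J → A
A → D

N -> M -> P -> L -> I -> O -> F -> E -> K -> G -> H -> B -> C -> J -> A -> D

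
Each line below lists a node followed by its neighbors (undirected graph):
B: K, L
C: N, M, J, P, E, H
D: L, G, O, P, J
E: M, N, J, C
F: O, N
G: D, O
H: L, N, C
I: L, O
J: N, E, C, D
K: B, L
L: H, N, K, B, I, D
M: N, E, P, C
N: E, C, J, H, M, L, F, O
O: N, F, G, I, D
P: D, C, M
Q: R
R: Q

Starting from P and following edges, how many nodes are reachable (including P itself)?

15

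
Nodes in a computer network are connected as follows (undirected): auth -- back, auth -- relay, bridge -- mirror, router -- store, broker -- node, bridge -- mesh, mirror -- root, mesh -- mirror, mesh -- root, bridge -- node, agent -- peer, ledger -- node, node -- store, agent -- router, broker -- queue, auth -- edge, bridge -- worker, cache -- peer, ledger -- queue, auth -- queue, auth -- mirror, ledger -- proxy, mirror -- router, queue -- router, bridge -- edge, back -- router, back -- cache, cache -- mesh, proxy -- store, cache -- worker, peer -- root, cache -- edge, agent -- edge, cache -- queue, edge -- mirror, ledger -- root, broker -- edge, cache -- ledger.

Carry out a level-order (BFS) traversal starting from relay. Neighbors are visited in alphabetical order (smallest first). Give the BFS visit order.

relay → auth → back → edge → mirror → queue → cache → router → agent → bridge → broker → mesh → root → ledger → peer → worker → store → node → proxy

Visit relay; enqueue auth → queue [auth]
Visit auth; enqueue back, edge, mirror, queue → queue [back, edge, mirror, queue]
Visit back; enqueue cache, router → queue [edge, mirror, queue, cache, router]
Visit edge; enqueue agent, bridge, broker → queue [mirror, queue, cache, router, agent, bridge, broker]
Visit mirror; enqueue mesh, root → queue [queue, cache, router, agent, bridge, broker, mesh, root]
Visit queue; enqueue ledger → queue [cache, router, agent, bridge, broker, mesh, root, ledger]
Visit cache; enqueue peer, worker → queue [router, agent, bridge, broker, mesh, root, ledger, peer, worker]
Visit router; enqueue store → queue [agent, bridge, broker, mesh, root, ledger, peer, worker, store]
Visit agent → queue [bridge, broker, mesh, root, ledger, peer, worker, store]
Visit bridge; enqueue node → queue [broker, mesh, root, ledger, peer, worker, store, node]
Visit broker → queue [mesh, root, ledger, peer, worker, store, node]
Visit mesh → queue [root, ledger, peer, worker, store, node]
Visit root → queue [ledger, peer, worker, store, node]
Visit ledger; enqueue proxy → queue [peer, worker, store, node, proxy]
Visit peer → queue [worker, store, node, proxy]
Visit worker → queue [store, node, proxy]
Visit store → queue [node, proxy]
Visit node → queue [proxy]
Visit proxy → queue []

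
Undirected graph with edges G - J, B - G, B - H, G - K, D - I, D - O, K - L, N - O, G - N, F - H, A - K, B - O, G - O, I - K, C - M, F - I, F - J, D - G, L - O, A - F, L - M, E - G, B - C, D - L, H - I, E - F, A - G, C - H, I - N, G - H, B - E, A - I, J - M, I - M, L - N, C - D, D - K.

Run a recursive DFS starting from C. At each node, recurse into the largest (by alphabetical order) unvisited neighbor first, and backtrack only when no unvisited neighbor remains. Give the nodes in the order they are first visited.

Visit C
C → M
M → L
L → O
O → N
N → I
I → K
K → G
G → J
J → F
F → H
H → B
B → E
F → A
G → D

C M L O N I K G J F H B E A D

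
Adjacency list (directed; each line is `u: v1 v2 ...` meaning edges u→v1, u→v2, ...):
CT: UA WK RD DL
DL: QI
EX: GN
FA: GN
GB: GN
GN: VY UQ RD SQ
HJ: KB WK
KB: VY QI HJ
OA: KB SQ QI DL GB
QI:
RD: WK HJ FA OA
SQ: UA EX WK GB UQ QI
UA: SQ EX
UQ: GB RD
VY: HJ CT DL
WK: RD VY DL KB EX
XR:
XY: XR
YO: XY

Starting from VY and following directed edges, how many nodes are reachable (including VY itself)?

16

BFS from VY visits: VY, HJ, CT, DL, KB, WK, UA, RD, QI, EX, SQ, FA, OA, GN, GB, UQ
Reachable nodes: 16 of 19 total.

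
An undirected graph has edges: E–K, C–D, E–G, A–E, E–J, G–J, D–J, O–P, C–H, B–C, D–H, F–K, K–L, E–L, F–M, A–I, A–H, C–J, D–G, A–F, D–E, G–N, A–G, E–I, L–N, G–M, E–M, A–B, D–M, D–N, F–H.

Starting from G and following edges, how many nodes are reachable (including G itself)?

BFS from G visits: G, A, D, E, J, M, N, B, F, H, I, C, K, L
Reachable nodes: 14 of 16 total.

14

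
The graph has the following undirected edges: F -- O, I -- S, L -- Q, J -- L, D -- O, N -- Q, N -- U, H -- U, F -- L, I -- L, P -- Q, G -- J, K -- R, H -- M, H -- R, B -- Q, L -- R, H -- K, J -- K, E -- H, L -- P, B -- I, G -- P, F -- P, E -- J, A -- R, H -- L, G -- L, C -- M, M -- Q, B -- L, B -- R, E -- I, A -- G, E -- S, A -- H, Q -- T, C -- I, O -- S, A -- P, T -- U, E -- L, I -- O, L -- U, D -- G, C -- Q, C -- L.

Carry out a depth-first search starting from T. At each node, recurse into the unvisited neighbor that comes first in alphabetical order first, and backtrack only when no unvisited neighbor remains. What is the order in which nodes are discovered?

T, Q, B, I, C, L, E, H, A, G, D, O, F, P, S, J, K, R, M, U, N

Visit T
T → Q
Q → B
B → I
I → C
C → L
L → E
E → H
H → A
A → G
G → D
D → O
O → F
F → P
O → S
G → J
J → K
K → R
H → M
H → U
U → N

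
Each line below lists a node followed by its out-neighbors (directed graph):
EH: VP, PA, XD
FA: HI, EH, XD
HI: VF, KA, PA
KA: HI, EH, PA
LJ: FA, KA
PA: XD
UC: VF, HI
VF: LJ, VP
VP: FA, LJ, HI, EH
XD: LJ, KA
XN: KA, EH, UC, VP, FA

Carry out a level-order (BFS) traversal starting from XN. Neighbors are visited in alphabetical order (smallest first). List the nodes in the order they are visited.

Visit XN; enqueue EH, FA, KA, UC, VP → queue [EH, FA, KA, UC, VP]
Visit EH; enqueue PA, XD → queue [FA, KA, UC, VP, PA, XD]
Visit FA; enqueue HI → queue [KA, UC, VP, PA, XD, HI]
Visit KA → queue [UC, VP, PA, XD, HI]
Visit UC; enqueue VF → queue [VP, PA, XD, HI, VF]
Visit VP; enqueue LJ → queue [PA, XD, HI, VF, LJ]
Visit PA → queue [XD, HI, VF, LJ]
Visit XD → queue [HI, VF, LJ]
Visit HI → queue [VF, LJ]
Visit VF → queue [LJ]
Visit LJ → queue []

XN -> EH -> FA -> KA -> UC -> VP -> PA -> XD -> HI -> VF -> LJ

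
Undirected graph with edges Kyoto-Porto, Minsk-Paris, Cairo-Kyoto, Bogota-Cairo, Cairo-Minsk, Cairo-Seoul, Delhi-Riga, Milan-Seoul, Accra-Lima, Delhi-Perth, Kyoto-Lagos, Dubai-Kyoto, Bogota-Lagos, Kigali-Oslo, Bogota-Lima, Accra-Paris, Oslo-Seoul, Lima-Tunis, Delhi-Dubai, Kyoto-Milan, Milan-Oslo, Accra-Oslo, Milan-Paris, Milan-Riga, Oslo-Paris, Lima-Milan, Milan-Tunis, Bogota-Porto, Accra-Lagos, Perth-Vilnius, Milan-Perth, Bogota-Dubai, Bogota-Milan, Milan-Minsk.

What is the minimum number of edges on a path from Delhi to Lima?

Level 0: Delhi
Level 1: Dubai, Perth, Riga
Level 2: Bogota, Kyoto, Milan, Vilnius
Level 3: Cairo, Lagos, Lima, Minsk, Oslo, Paris, Porto, Seoul, Tunis
Level 4: Accra, Kigali
Lima first appears at level 3.

3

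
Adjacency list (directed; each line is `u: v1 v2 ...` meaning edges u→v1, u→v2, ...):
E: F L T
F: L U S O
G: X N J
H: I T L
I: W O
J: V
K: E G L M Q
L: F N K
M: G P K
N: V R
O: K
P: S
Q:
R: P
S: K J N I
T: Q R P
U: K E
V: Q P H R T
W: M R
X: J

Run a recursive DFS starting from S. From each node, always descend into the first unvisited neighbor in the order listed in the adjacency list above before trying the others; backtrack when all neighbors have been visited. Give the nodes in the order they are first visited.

S K E F L N V Q P H I W M G X J R O T U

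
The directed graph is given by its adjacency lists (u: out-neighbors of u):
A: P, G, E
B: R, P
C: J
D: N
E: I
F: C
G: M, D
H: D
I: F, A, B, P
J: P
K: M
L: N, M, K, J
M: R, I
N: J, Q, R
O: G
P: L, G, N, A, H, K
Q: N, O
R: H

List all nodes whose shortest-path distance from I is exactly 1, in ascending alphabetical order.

A, B, F, P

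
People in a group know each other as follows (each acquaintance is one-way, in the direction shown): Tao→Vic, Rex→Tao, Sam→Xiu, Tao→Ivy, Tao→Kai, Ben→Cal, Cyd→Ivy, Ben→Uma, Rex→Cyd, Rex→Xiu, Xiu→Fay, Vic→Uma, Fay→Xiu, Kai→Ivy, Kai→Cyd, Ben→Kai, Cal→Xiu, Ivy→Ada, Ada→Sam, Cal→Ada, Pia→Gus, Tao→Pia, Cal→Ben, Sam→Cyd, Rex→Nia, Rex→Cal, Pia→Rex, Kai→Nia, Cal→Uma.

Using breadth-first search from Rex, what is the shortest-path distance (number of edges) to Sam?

Level 0: Rex
Level 1: Cal, Cyd, Nia, Tao, Xiu
Level 2: Ada, Ben, Fay, Ivy, Kai, Pia, Uma, Vic
Level 3: Gus, Sam
Sam first appears at level 3.

3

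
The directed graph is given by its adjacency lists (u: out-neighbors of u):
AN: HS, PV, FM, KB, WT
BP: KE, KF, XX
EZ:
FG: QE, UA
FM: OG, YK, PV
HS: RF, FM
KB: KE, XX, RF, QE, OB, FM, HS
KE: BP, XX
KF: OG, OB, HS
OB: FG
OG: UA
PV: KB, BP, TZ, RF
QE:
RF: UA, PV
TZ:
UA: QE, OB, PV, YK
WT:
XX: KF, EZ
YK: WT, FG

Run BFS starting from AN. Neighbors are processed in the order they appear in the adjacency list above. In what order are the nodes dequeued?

AN, HS, PV, FM, KB, WT, RF, BP, TZ, OG, YK, KE, XX, QE, OB, UA, KF, FG, EZ

Visit AN; enqueue HS, PV, FM, KB, WT → queue [HS, PV, FM, KB, WT]
Visit HS; enqueue RF → queue [PV, FM, KB, WT, RF]
Visit PV; enqueue BP, TZ → queue [FM, KB, WT, RF, BP, TZ]
Visit FM; enqueue OG, YK → queue [KB, WT, RF, BP, TZ, OG, YK]
Visit KB; enqueue KE, XX, QE, OB → queue [WT, RF, BP, TZ, OG, YK, KE, XX, QE, OB]
Visit WT → queue [RF, BP, TZ, OG, YK, KE, XX, QE, OB]
Visit RF; enqueue UA → queue [BP, TZ, OG, YK, KE, XX, QE, OB, UA]
Visit BP; enqueue KF → queue [TZ, OG, YK, KE, XX, QE, OB, UA, KF]
Visit TZ → queue [OG, YK, KE, XX, QE, OB, UA, KF]
Visit OG → queue [YK, KE, XX, QE, OB, UA, KF]
Visit YK; enqueue FG → queue [KE, XX, QE, OB, UA, KF, FG]
Visit KE → queue [XX, QE, OB, UA, KF, FG]
Visit XX; enqueue EZ → queue [QE, OB, UA, KF, FG, EZ]
Visit QE → queue [OB, UA, KF, FG, EZ]
Visit OB → queue [UA, KF, FG, EZ]
Visit UA → queue [KF, FG, EZ]
Visit KF → queue [FG, EZ]
Visit FG → queue [EZ]
Visit EZ → queue []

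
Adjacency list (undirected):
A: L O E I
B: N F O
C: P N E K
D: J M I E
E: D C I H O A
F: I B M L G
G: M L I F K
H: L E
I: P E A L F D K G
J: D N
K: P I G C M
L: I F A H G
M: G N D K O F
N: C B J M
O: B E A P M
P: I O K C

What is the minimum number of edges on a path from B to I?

2

Level 0: B
Level 1: F, N, O
Level 2: A, C, E, G, I, J, L, M, P
Level 3: D, H, K
I first appears at level 2.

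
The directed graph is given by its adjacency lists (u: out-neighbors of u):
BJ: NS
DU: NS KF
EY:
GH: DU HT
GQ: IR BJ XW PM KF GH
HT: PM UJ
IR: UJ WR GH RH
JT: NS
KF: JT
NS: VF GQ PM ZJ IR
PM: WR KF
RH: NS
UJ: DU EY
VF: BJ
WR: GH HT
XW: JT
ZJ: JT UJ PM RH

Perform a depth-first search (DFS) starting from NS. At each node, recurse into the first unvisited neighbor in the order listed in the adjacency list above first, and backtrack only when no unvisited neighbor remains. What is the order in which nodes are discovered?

Visit NS
NS → VF
VF → BJ
NS → GQ
GQ → IR
IR → UJ
UJ → DU
DU → KF
KF → JT
UJ → EY
IR → WR
WR → GH
GH → HT
HT → PM
IR → RH
GQ → XW
NS → ZJ

NS VF BJ GQ IR UJ DU KF JT EY WR GH HT PM RH XW ZJ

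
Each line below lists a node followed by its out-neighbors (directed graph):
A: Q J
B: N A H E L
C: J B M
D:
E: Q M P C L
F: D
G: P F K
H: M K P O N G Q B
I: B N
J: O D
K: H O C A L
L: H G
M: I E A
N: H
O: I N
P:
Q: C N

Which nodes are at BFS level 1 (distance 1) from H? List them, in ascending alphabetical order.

Level 0: H
Level 1: B, G, K, M, N, O, P, Q
Level 2: A, C, E, F, I, L
Level 3: D, J

B, G, K, M, N, O, P, Q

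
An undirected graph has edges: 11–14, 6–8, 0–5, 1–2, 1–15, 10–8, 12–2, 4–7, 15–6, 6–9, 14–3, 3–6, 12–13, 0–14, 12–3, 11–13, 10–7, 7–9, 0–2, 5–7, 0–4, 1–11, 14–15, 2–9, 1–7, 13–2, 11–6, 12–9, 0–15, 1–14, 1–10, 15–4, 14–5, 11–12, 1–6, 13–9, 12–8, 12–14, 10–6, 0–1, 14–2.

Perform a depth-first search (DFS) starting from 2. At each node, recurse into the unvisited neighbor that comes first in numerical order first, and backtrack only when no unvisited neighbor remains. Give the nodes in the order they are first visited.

2 0 1 6 3 12 8 10 7 4 15 14 5 11 13 9

Visit 2
2 → 0
0 → 1
1 → 6
6 → 3
3 → 12
12 → 8
8 → 10
10 → 7
7 → 4
4 → 15
15 → 14
14 → 5
14 → 11
11 → 13
13 → 9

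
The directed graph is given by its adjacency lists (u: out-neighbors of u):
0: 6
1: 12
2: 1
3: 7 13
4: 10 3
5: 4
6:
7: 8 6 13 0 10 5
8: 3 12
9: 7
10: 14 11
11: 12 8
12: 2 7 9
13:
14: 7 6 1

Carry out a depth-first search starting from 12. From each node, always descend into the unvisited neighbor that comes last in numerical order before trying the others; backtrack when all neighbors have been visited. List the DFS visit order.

12 -> 9 -> 7 -> 13 -> 10 -> 14 -> 6 -> 1 -> 11 -> 8 -> 3 -> 5 -> 4 -> 0 -> 2

Visit 12
12 → 9
9 → 7
7 → 13
7 → 10
10 → 14
14 → 6
14 → 1
10 → 11
11 → 8
8 → 3
7 → 5
5 → 4
7 → 0
12 → 2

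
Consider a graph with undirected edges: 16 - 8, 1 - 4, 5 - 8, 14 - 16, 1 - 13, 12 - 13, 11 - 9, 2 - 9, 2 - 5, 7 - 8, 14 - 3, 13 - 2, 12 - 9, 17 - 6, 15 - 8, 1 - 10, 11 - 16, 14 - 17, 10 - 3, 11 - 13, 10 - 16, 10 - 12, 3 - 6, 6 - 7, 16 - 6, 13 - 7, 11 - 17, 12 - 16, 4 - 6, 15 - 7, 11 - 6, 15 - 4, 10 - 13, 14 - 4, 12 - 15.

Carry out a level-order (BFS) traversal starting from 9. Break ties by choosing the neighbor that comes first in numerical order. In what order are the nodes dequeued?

Visit 9; enqueue 2, 11, 12 → queue [2, 11, 12]
Visit 2; enqueue 5, 13 → queue [11, 12, 5, 13]
Visit 11; enqueue 6, 16, 17 → queue [12, 5, 13, 6, 16, 17]
Visit 12; enqueue 10, 15 → queue [5, 13, 6, 16, 17, 10, 15]
Visit 5; enqueue 8 → queue [13, 6, 16, 17, 10, 15, 8]
Visit 13; enqueue 1, 7 → queue [6, 16, 17, 10, 15, 8, 1, 7]
Visit 6; enqueue 3, 4 → queue [16, 17, 10, 15, 8, 1, 7, 3, 4]
Visit 16; enqueue 14 → queue [17, 10, 15, 8, 1, 7, 3, 4, 14]
Visit 17 → queue [10, 15, 8, 1, 7, 3, 4, 14]
Visit 10 → queue [15, 8, 1, 7, 3, 4, 14]
Visit 15 → queue [8, 1, 7, 3, 4, 14]
Visit 8 → queue [1, 7, 3, 4, 14]
Visit 1 → queue [7, 3, 4, 14]
Visit 7 → queue [3, 4, 14]
Visit 3 → queue [4, 14]
Visit 4 → queue [14]
Visit 14 → queue []

9 2 11 12 5 13 6 16 17 10 15 8 1 7 3 4 14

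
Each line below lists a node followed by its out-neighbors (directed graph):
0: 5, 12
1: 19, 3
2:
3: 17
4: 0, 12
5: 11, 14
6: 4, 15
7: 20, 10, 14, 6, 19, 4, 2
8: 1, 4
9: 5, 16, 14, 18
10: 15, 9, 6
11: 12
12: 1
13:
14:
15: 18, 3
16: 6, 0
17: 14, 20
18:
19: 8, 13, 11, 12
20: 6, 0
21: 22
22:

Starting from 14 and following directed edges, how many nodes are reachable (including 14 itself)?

1

BFS from 14 visits: 14
Reachable nodes: 1 of 23 total.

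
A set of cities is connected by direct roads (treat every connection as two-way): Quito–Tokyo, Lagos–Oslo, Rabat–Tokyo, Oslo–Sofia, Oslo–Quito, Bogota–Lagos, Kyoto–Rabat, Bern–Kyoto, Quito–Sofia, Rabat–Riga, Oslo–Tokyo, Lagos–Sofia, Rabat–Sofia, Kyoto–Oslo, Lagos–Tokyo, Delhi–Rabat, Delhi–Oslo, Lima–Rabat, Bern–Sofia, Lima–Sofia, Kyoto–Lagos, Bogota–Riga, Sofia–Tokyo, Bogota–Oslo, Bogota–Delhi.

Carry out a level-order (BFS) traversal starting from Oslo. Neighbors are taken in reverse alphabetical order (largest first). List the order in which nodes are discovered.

Oslo, Tokyo, Sofia, Quito, Lagos, Kyoto, Delhi, Bogota, Rabat, Lima, Bern, Riga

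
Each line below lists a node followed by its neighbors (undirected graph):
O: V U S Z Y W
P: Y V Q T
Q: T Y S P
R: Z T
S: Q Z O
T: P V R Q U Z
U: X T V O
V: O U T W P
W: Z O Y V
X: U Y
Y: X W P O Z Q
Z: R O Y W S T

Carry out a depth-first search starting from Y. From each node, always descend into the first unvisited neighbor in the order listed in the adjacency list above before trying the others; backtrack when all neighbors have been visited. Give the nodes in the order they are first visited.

Visit Y
Y → X
X → U
U → T
T → P
P → V
V → O
O → S
S → Q
S → Z
Z → R
Z → W

Y, X, U, T, P, V, O, S, Q, Z, R, W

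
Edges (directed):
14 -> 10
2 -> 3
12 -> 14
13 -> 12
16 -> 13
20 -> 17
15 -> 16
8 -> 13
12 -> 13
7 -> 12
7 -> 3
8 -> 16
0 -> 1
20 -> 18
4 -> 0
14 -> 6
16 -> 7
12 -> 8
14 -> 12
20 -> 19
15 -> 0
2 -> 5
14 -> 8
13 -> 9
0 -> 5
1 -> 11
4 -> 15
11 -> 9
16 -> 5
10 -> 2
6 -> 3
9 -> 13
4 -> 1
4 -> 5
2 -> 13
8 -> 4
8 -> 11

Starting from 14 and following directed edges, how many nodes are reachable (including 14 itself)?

17

BFS from 14 visits: 14, 6, 8, 10, 12, 3, 4, 11, 13, 16, 2, 0, 1, 5, 15, 9, 7
Reachable nodes: 17 of 21 total.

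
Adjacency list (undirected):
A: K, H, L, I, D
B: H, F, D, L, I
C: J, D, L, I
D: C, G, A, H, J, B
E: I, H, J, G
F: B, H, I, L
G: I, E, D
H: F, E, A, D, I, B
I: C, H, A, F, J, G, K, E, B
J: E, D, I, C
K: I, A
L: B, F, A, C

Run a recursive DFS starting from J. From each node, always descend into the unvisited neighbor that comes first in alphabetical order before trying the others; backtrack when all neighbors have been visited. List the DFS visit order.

J → C → D → A → H → B → F → I → E → G → K → L

Visit J
J → C
C → D
D → A
A → H
H → B
B → F
F → I
I → E
E → G
I → K
F → L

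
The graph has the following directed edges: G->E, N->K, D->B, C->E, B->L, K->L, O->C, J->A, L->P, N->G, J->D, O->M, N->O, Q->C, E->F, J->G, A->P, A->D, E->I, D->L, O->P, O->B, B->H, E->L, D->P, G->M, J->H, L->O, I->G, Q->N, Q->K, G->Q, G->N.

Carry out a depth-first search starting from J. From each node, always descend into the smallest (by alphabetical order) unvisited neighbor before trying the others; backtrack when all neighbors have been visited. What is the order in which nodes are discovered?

Visit J
J → A
A → D
D → B
B → H
B → L
L → O
O → C
C → E
E → F
E → I
I → G
G → M
G → N
N → K
G → Q
O → P

J A D B H L O C E F I G M N K Q P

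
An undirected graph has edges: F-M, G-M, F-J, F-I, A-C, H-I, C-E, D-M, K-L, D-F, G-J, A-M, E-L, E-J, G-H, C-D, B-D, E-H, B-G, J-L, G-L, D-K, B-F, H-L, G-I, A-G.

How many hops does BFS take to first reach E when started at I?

2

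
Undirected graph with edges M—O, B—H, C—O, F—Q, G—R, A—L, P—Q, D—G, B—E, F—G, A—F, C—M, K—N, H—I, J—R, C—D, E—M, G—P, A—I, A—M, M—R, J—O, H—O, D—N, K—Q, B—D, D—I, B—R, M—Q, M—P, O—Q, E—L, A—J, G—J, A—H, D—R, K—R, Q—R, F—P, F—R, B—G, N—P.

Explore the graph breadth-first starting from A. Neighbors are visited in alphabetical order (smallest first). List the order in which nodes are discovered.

A F H I J L M G P Q R B O D E C N K

Visit A; enqueue F, H, I, J, L, M → queue [F, H, I, J, L, M]
Visit F; enqueue G, P, Q, R → queue [H, I, J, L, M, G, P, Q, R]
Visit H; enqueue B, O → queue [I, J, L, M, G, P, Q, R, B, O]
Visit I; enqueue D → queue [J, L, M, G, P, Q, R, B, O, D]
Visit J → queue [L, M, G, P, Q, R, B, O, D]
Visit L; enqueue E → queue [M, G, P, Q, R, B, O, D, E]
Visit M; enqueue C → queue [G, P, Q, R, B, O, D, E, C]
Visit G → queue [P, Q, R, B, O, D, E, C]
Visit P; enqueue N → queue [Q, R, B, O, D, E, C, N]
Visit Q; enqueue K → queue [R, B, O, D, E, C, N, K]
Visit R → queue [B, O, D, E, C, N, K]
Visit B → queue [O, D, E, C, N, K]
Visit O → queue [D, E, C, N, K]
Visit D → queue [E, C, N, K]
Visit E → queue [C, N, K]
Visit C → queue [N, K]
Visit N → queue [K]
Visit K → queue []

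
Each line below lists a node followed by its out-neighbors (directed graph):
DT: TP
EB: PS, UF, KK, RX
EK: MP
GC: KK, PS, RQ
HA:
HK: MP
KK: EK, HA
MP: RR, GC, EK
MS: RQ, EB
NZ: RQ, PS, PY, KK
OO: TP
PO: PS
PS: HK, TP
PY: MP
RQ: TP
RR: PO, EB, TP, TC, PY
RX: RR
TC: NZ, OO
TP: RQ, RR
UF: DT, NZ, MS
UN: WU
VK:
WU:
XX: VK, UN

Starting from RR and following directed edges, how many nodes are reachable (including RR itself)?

20

BFS from RR visits: RR, PO, EB, TP, TC, PY, PS, UF, KK, RX, RQ, NZ, OO, MP, HK, DT, MS, EK, HA, GC
Reachable nodes: 20 of 24 total.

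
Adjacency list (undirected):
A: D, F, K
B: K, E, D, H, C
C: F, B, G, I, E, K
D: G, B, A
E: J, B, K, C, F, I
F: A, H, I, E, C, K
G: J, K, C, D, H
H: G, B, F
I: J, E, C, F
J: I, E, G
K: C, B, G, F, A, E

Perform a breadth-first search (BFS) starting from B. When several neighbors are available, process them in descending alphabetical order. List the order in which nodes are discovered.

B K H E D C G F A J I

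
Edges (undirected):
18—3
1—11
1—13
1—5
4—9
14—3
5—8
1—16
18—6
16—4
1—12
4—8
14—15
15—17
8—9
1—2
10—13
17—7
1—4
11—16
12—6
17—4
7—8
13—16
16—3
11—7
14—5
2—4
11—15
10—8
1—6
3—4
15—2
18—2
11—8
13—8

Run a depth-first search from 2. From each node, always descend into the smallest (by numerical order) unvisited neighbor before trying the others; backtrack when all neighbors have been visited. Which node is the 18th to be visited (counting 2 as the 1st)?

Visit 2
2 → 1
1 → 4
4 → 3
3 → 14
14 → 5
5 → 8
8 → 7
7 → 11
11 → 15
15 → 17
11 → 16
16 → 13
13 → 10
8 → 9
3 → 18
18 → 6
6 → 12

Visit order: 2, 1, 4, 3, 14, 5, 8, 7, 11, 15, 17, 16, 13, 10, 9, 18, 6, 12

12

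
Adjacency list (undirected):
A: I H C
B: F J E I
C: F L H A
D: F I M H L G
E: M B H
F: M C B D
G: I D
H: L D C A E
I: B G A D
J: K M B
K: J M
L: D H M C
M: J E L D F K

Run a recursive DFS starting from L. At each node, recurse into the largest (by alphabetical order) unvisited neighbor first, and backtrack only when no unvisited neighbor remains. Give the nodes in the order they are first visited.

Visit L
L → M
M → K
K → J
J → B
B → I
I → G
G → D
D → H
H → E
H → C
C → F
C → A

L, M, K, J, B, I, G, D, H, E, C, F, A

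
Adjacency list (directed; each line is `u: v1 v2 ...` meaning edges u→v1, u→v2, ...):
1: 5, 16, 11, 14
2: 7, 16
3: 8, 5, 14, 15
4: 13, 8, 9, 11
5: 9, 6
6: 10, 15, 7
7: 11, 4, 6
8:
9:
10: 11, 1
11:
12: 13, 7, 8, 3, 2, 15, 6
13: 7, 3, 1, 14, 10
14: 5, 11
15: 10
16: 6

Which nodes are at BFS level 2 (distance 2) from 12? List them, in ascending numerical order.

Level 0: 12
Level 1: 2, 3, 6, 7, 8, 13, 15
Level 2: 1, 4, 5, 10, 11, 14, 16
Level 3: 9

1, 4, 5, 10, 11, 14, 16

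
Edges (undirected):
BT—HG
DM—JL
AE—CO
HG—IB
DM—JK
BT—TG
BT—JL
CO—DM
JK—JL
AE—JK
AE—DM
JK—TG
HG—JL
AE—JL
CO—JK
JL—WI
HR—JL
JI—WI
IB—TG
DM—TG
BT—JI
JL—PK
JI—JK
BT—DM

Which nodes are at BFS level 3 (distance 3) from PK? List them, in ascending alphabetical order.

CO, IB, JI, TG

Level 0: PK
Level 1: JL
Level 2: AE, BT, DM, HG, HR, JK, WI
Level 3: CO, IB, JI, TG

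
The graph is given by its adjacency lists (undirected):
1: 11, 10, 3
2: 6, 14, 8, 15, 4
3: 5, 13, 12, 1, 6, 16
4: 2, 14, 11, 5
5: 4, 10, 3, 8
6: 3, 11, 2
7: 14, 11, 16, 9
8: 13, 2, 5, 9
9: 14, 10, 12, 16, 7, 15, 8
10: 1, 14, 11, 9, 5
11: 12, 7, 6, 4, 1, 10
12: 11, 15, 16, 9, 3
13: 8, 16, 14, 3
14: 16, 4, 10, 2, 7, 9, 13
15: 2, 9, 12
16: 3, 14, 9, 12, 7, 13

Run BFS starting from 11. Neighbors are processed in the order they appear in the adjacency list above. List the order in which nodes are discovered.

Visit 11; enqueue 12, 7, 6, 4, 1, 10 → queue [12, 7, 6, 4, 1, 10]
Visit 12; enqueue 15, 16, 9, 3 → queue [7, 6, 4, 1, 10, 15, 16, 9, 3]
Visit 7; enqueue 14 → queue [6, 4, 1, 10, 15, 16, 9, 3, 14]
Visit 6; enqueue 2 → queue [4, 1, 10, 15, 16, 9, 3, 14, 2]
Visit 4; enqueue 5 → queue [1, 10, 15, 16, 9, 3, 14, 2, 5]
Visit 1 → queue [10, 15, 16, 9, 3, 14, 2, 5]
Visit 10 → queue [15, 16, 9, 3, 14, 2, 5]
Visit 15 → queue [16, 9, 3, 14, 2, 5]
Visit 16; enqueue 13 → queue [9, 3, 14, 2, 5, 13]
Visit 9; enqueue 8 → queue [3, 14, 2, 5, 13, 8]
Visit 3 → queue [14, 2, 5, 13, 8]
Visit 14 → queue [2, 5, 13, 8]
Visit 2 → queue [5, 13, 8]
Visit 5 → queue [13, 8]
Visit 13 → queue [8]
Visit 8 → queue []

11 → 12 → 7 → 6 → 4 → 1 → 10 → 15 → 16 → 9 → 3 → 14 → 2 → 5 → 13 → 8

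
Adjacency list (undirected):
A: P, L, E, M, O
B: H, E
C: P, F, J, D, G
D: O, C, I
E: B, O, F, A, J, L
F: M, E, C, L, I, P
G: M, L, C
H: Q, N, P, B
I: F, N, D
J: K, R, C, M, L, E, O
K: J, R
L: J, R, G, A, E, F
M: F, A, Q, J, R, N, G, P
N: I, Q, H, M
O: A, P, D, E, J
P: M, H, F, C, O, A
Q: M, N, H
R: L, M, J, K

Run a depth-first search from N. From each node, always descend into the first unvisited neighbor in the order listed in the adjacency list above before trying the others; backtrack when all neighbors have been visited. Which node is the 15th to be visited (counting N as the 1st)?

Visit N
N → I
I → F
F → M
M → A
A → P
P → H
H → Q
H → B
B → E
E → O
O → D
D → C
C → J
J → K
K → R
R → L
L → G

Visit order: N, I, F, M, A, P, H, Q, B, E, O, D, C, J, K, R, L, G

K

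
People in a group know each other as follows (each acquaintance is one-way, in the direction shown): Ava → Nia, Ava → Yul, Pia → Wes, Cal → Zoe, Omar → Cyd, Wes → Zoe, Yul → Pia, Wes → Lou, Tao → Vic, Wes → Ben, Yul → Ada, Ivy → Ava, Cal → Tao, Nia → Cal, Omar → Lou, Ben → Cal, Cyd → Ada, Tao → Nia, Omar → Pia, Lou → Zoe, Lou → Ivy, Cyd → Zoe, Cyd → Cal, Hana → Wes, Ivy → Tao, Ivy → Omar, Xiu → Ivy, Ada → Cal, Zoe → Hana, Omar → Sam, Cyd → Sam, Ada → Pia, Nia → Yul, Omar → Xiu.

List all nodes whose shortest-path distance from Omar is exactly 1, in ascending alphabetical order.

Cyd, Lou, Pia, Sam, Xiu

Level 0: Omar
Level 1: Cyd, Lou, Pia, Sam, Xiu
Level 2: Ada, Cal, Ivy, Wes, Zoe
Level 3: Ava, Ben, Hana, Tao
Level 4: Nia, Vic, Yul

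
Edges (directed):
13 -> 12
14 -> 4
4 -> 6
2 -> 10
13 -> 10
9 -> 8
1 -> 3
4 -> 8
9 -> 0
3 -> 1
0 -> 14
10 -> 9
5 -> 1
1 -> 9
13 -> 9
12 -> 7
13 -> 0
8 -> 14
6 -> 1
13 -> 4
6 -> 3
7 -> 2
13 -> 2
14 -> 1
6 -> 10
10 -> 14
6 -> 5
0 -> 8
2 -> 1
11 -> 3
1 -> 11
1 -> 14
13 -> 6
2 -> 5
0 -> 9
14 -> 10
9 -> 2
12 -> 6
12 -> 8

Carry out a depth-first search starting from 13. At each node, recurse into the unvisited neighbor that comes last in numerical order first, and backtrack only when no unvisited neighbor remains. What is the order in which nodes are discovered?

13 → 12 → 8 → 14 → 10 → 9 → 2 → 5 → 1 → 11 → 3 → 0 → 4 → 6 → 7

Visit 13
13 → 12
12 → 8
8 → 14
14 → 10
10 → 9
9 → 2
2 → 5
5 → 1
1 → 11
11 → 3
9 → 0
14 → 4
4 → 6
12 → 7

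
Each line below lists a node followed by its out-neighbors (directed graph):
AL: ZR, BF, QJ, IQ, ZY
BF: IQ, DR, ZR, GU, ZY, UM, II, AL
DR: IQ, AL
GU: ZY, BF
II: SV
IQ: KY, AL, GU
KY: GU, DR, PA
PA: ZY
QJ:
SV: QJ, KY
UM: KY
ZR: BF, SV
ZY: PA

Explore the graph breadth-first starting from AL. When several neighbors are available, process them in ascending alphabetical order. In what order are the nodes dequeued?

Visit AL; enqueue BF, IQ, QJ, ZR, ZY → queue [BF, IQ, QJ, ZR, ZY]
Visit BF; enqueue DR, GU, II, UM → queue [IQ, QJ, ZR, ZY, DR, GU, II, UM]
Visit IQ; enqueue KY → queue [QJ, ZR, ZY, DR, GU, II, UM, KY]
Visit QJ → queue [ZR, ZY, DR, GU, II, UM, KY]
Visit ZR; enqueue SV → queue [ZY, DR, GU, II, UM, KY, SV]
Visit ZY; enqueue PA → queue [DR, GU, II, UM, KY, SV, PA]
Visit DR → queue [GU, II, UM, KY, SV, PA]
Visit GU → queue [II, UM, KY, SV, PA]
Visit II → queue [UM, KY, SV, PA]
Visit UM → queue [KY, SV, PA]
Visit KY → queue [SV, PA]
Visit SV → queue [PA]
Visit PA → queue []

AL, BF, IQ, QJ, ZR, ZY, DR, GU, II, UM, KY, SV, PA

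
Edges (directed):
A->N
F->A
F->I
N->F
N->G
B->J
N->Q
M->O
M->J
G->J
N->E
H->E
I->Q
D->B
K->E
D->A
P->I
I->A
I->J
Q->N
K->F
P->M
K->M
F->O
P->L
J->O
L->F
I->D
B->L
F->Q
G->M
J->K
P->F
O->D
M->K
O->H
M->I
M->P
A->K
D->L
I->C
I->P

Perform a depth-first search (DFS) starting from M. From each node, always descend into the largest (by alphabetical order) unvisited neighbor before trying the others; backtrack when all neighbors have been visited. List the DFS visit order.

Visit M
M → P
P → L
L → F
F → Q
Q → N
N → G
G → J
J → O
O → H
H → E
O → D
D → B
D → A
A → K
F → I
I → C

M P L F Q N G J O H E D B A K I C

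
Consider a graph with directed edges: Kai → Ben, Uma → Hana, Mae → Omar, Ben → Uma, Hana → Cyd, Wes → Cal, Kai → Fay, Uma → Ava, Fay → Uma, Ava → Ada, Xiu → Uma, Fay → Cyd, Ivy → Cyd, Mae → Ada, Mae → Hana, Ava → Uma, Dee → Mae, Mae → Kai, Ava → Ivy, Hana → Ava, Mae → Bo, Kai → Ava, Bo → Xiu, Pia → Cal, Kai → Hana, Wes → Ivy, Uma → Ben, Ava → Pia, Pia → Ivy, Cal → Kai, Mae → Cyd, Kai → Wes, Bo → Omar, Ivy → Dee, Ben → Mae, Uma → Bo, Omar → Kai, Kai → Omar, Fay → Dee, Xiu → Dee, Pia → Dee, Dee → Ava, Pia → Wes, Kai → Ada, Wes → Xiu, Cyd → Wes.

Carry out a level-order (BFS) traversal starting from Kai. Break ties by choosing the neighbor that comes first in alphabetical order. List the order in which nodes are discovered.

Kai, Ada, Ava, Ben, Fay, Hana, Omar, Wes, Ivy, Pia, Uma, Mae, Cyd, Dee, Cal, Xiu, Bo

Visit Kai; enqueue Ada, Ava, Ben, Fay, Hana, Omar, Wes → queue [Ada, Ava, Ben, Fay, Hana, Omar, Wes]
Visit Ada → queue [Ava, Ben, Fay, Hana, Omar, Wes]
Visit Ava; enqueue Ivy, Pia, Uma → queue [Ben, Fay, Hana, Omar, Wes, Ivy, Pia, Uma]
Visit Ben; enqueue Mae → queue [Fay, Hana, Omar, Wes, Ivy, Pia, Uma, Mae]
Visit Fay; enqueue Cyd, Dee → queue [Hana, Omar, Wes, Ivy, Pia, Uma, Mae, Cyd, Dee]
Visit Hana → queue [Omar, Wes, Ivy, Pia, Uma, Mae, Cyd, Dee]
Visit Omar → queue [Wes, Ivy, Pia, Uma, Mae, Cyd, Dee]
Visit Wes; enqueue Cal, Xiu → queue [Ivy, Pia, Uma, Mae, Cyd, Dee, Cal, Xiu]
Visit Ivy → queue [Pia, Uma, Mae, Cyd, Dee, Cal, Xiu]
Visit Pia → queue [Uma, Mae, Cyd, Dee, Cal, Xiu]
Visit Uma; enqueue Bo → queue [Mae, Cyd, Dee, Cal, Xiu, Bo]
Visit Mae → queue [Cyd, Dee, Cal, Xiu, Bo]
Visit Cyd → queue [Dee, Cal, Xiu, Bo]
Visit Dee → queue [Cal, Xiu, Bo]
Visit Cal → queue [Xiu, Bo]
Visit Xiu → queue [Bo]
Visit Bo → queue []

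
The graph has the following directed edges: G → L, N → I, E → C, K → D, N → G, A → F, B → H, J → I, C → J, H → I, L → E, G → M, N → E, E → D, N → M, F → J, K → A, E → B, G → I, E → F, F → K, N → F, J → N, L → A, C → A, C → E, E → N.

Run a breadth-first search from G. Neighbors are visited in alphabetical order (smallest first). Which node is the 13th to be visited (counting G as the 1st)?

Visit G; enqueue I, L, M → queue [I, L, M]
Visit I → queue [L, M]
Visit L; enqueue A, E → queue [M, A, E]
Visit M → queue [A, E]
Visit A; enqueue F → queue [E, F]
Visit E; enqueue B, C, D, N → queue [F, B, C, D, N]
Visit F; enqueue J, K → queue [B, C, D, N, J, K]
Visit B; enqueue H → queue [C, D, N, J, K, H]
Visit C → queue [D, N, J, K, H]
Visit D → queue [N, J, K, H]
Visit N → queue [J, K, H]
Visit J → queue [K, H]
Visit K → queue [H]
Visit H → queue []

Visit order: G, I, L, M, A, E, F, B, C, D, N, J, K, H

K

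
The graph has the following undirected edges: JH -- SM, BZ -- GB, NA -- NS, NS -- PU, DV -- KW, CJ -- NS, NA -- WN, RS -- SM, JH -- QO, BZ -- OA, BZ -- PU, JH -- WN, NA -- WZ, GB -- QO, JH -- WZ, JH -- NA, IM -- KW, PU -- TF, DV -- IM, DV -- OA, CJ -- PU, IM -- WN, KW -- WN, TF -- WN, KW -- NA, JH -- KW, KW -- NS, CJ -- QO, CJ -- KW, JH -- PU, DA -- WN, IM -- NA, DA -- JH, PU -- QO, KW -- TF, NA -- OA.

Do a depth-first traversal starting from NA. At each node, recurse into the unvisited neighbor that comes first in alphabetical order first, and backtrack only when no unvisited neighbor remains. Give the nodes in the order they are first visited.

Visit NA
NA → IM
IM → DV
DV → KW
KW → CJ
CJ → NS
NS → PU
PU → BZ
BZ → GB
GB → QO
QO → JH
JH → DA
DA → WN
WN → TF
JH → SM
SM → RS
JH → WZ
BZ → OA

NA -> IM -> DV -> KW -> CJ -> NS -> PU -> BZ -> GB -> QO -> JH -> DA -> WN -> TF -> SM -> RS -> WZ -> OA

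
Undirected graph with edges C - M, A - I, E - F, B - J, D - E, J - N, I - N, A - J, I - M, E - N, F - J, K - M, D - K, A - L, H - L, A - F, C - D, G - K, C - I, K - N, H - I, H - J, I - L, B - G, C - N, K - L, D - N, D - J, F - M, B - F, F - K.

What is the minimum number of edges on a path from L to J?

Level 0: L
Level 1: A, H, I, K
Level 2: C, D, F, G, J, M, N
Level 3: B, E
J first appears at level 2.

2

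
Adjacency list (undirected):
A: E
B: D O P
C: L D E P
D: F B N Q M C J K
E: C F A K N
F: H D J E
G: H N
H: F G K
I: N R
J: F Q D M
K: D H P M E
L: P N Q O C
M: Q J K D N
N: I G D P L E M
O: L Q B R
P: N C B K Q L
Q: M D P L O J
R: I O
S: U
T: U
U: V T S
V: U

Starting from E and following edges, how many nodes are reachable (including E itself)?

BFS from E visits: E, A, C, F, K, N, D, L, P, H, J, M, G, I, B, Q, O, R
Reachable nodes: 18 of 22 total.

18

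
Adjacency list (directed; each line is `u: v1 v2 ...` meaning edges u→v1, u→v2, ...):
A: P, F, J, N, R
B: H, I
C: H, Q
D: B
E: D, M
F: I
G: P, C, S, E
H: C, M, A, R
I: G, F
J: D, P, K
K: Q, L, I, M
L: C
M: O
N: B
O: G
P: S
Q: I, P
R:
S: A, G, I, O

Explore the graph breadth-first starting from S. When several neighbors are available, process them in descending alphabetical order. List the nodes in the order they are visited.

S, O, I, G, A, F, P, E, C, R, N, J, M, D, Q, H, B, K, L

Visit S; enqueue O, I, G, A → queue [O, I, G, A]
Visit O → queue [I, G, A]
Visit I; enqueue F → queue [G, A, F]
Visit G; enqueue P, E, C → queue [A, F, P, E, C]
Visit A; enqueue R, N, J → queue [F, P, E, C, R, N, J]
Visit F → queue [P, E, C, R, N, J]
Visit P → queue [E, C, R, N, J]
Visit E; enqueue M, D → queue [C, R, N, J, M, D]
Visit C; enqueue Q, H → queue [R, N, J, M, D, Q, H]
Visit R → queue [N, J, M, D, Q, H]
Visit N; enqueue B → queue [J, M, D, Q, H, B]
Visit J; enqueue K → queue [M, D, Q, H, B, K]
Visit M → queue [D, Q, H, B, K]
Visit D → queue [Q, H, B, K]
Visit Q → queue [H, B, K]
Visit H → queue [B, K]
Visit B → queue [K]
Visit K; enqueue L → queue [L]
Visit L → queue []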